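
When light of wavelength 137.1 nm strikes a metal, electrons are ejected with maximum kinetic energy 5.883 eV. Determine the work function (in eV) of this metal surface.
3.16 eV

From Einstein's photoelectric equation: KE_max = hf - φ = hc/λ - φ

Rearranging for φ:
φ = hc/λ - KE_max

Calculate photon energy:
E_photon = hc/λ = 9.0433 eV

Therefore:
φ = 9.0433 - 5.883 = 3.16 eV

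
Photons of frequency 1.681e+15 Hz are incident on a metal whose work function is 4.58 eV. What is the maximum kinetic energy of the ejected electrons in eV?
2.3721 eV

Using Einstein's photoelectric equation: KE_max = hf - φ

First, calculate the photon energy:
E_photon = hf = (6.626×10⁻³⁴ J·s)(1.681e+15 Hz)
E_photon = 6.9521 eV

Then, the maximum kinetic energy:
KE_max = E_photon - φ = 6.9521 eV - 4.58 eV = 2.3721 eV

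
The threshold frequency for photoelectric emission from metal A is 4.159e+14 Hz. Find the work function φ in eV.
1.72 eV

At the threshold frequency, photon energy equals work function:
φ = hf₀

Calculating:
φ = (6.626×10⁻³⁴ J·s)(4.159e+14 Hz)
φ = 1.72 eV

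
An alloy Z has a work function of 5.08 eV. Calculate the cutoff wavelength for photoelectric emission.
244.06 nm

The threshold wavelength is when the photon energy equals the work function:
hc/λ₀ = φ

Solving for λ₀:
λ₀ = hc/φ = (6.626×10⁻³⁴ J·s)(3×10⁸ m/s) / (5.08 eV × 1.602×10⁻¹⁹ J/eV)
λ₀ = 244.06 nm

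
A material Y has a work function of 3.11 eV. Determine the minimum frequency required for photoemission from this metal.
7.5199e+14 Hz

The threshold frequency is when the photon energy equals the work function:
hf₀ = φ

Solving for f₀:
f₀ = φ/h = (3.11 eV × 1.602×10⁻¹⁹ J/eV) / (6.626×10⁻³⁴ J·s)
f₀ = 7.5199e+14 Hz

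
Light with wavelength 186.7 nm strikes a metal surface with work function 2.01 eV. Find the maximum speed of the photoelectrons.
1.2763e+06 m/s

First, find the maximum kinetic energy:
E_photon = hc/λ = 6.6408 eV
KE_max = E_photon - φ = 6.6408 - 2.01 = 4.6308 eV

Convert to Joules: KE_max = 4.6308 × 1.602×10⁻¹⁹ J = 7.4194e-19 J

Then use KE = ½mv² to find velocity:
v = √(2·KE/m) = √(2 × 7.4194e-19 J / 9.109e-31 kg)
v = 1.2763e+06 m/s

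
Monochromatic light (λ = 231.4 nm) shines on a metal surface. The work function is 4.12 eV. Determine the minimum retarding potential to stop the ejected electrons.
1.2380 V

The stopping potential V_s satisfies: eV_s = KE_max

First, find KE_max using Einstein's equation:
E_photon = hc/λ = 5.3580 eV
KE_max = E_photon - φ = 5.3580 - 4.12 = 1.2380 eV

Since eV_s = KE_max:
V_s = KE_max/e = 1.2380 V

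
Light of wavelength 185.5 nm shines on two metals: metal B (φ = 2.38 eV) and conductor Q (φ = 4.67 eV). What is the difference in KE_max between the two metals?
2.2900 eV

Using KE_max = hc/λ - φ for each metal:

Photon energy: E = hc/λ = 6.6838 eV

For metal B (φ₁ = 2.38 eV):
KE₁ = E - φ₁ = 6.6838 - 2.38 = 4.3038 eV

For conductor Q (φ₂ = 4.67 eV):
KE₂ = E - φ₂ = 6.6838 - 4.67 = 2.0138 eV

Difference:
ΔKE = KE₁ - KE₂ = 4.3038 - 2.0138 = 2.2900 eV

Note: The difference equals the difference in work functions: 4.67 - 2.38 = 2.29 eV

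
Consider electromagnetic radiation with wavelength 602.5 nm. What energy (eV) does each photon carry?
2.0578 eV

Using E = hf = hc/λ:

E = hc/λ = (6.626×10⁻³⁴ J·s)(3×10⁸ m/s) / (602.5×10⁻⁹ m)
E = 2.0578 eV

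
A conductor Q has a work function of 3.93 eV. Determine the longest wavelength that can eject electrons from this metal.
315.48 nm

The threshold wavelength is when the photon energy equals the work function:
hc/λ₀ = φ

Solving for λ₀:
λ₀ = hc/φ = (6.626×10⁻³⁴ J·s)(3×10⁸ m/s) / (3.93 eV × 1.602×10⁻¹⁹ J/eV)
λ₀ = 315.48 nm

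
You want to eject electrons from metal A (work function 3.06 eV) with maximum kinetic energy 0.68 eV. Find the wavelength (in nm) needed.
331.51 nm

From Einstein's equation: KE_max = hc/λ - φ

Rearranging for λ:
hc/λ = KE_max + φ
λ = hc/(KE_max + φ)

Required photon energy:
E_photon = KE_max + φ = 0.68 + 3.06 = 3.74 eV

Required wavelength:
λ = hc/E_photon = (6.626×10⁻³⁴)(3×10⁸) / (3.74 × 1.602×10⁻¹⁹)
λ = 331.51 nm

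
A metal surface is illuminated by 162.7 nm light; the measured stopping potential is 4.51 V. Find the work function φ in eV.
3.11 eV

The stopping potential gives the maximum kinetic energy: KE_max = eV_s = 4.51 eV

From Einstein's photoelectric equation: KE_max = hc/λ - φ
Rearranging: φ = hc/λ - KE_max

Calculate photon energy:
E_photon = hc/λ = (6.626×10⁻³⁴ J·s)(3×10⁸ m/s) / (162.7×10⁻⁹ m) = 7.6204 eV

Therefore:
φ = 7.6204 - 4.51 = 3.11 eV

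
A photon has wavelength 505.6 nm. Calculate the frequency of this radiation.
5.9294e+14 Hz

Using the wave equation: c = fλ

Solving for frequency:
f = c/λ = (3×10⁸ m/s) / (505.6×10⁻⁹ m)
f = 5.9294e+14 Hz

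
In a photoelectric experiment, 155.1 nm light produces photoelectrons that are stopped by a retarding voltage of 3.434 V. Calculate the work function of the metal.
4.56 eV

The stopping potential gives the maximum kinetic energy: KE_max = eV_s = 3.434 eV

From Einstein's photoelectric equation: KE_max = hc/λ - φ
Rearranging: φ = hc/λ - KE_max

Calculate photon energy:
E_photon = hc/λ = (6.626×10⁻³⁴ J·s)(3×10⁸ m/s) / (155.1×10⁻⁹ m) = 7.9938 eV

Therefore:
φ = 7.9938 - 3.434 = 4.56 eV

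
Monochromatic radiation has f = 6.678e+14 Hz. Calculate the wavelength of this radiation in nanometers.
448.93 nm

Using the wave equation: c = fλ

Solving for wavelength:
λ = c/f = (3×10⁸ m/s) / (6.678e+14 Hz)
λ = 448.93 nm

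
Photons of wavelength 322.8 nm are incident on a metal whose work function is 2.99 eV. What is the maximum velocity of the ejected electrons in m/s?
5.4710e+05 m/s

First, find the maximum kinetic energy:
E_photon = hc/λ = 3.8409 eV
KE_max = E_photon - φ = 3.8409 - 2.99 = 0.8509 eV

Convert to Joules: KE_max = 0.8509 × 1.602×10⁻¹⁹ J = 1.3633e-19 J

Then use KE = ½mv² to find velocity:
v = √(2·KE/m) = √(2 × 1.3633e-19 J / 9.109e-31 kg)
v = 5.4710e+05 m/s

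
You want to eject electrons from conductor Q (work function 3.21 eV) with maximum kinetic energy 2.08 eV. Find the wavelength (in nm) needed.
234.37 nm

From Einstein's equation: KE_max = hc/λ - φ

Rearranging for λ:
hc/λ = KE_max + φ
λ = hc/(KE_max + φ)

Required photon energy:
E_photon = KE_max + φ = 2.08 + 3.21 = 5.29 eV

Required wavelength:
λ = hc/E_photon = (6.626×10⁻³⁴)(3×10⁸) / (5.29 × 1.602×10⁻¹⁹)
λ = 234.37 nm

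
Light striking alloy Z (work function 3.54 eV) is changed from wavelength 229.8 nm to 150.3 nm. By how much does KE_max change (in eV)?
2.8538 eV

Using Einstein's equation: KE_max = hc/λ - φ

For λ₁ = 229.8 nm:
KE₁ = hc/λ₁ - φ = 5.3953 - 3.54 = 1.8553 eV

For λ₂ = 150.3 nm:
KE₂ = hc/λ₂ - φ = 8.2491 - 3.54 = 4.7091 eV

Change in KE:
ΔKE = KE₂ - KE₁ = 4.7091 - 1.8553 = 2.8538 eV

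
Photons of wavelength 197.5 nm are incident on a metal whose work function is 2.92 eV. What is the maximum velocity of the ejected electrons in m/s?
1.0868e+06 m/s

First, find the maximum kinetic energy:
E_photon = hc/λ = 6.2777 eV
KE_max = E_photon - φ = 6.2777 - 2.92 = 3.3577 eV

Convert to Joules: KE_max = 3.3577 × 1.602×10⁻¹⁹ J = 5.3796e-19 J

Then use KE = ½mv² to find velocity:
v = √(2·KE/m) = √(2 × 5.3796e-19 J / 9.109e-31 kg)
v = 1.0868e+06 m/s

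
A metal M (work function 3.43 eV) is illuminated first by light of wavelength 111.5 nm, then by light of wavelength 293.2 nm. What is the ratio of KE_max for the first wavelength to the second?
9.6282

Using Einstein's equation: KE_max = hc/λ - φ

For λ₁ = 111.5 nm:
E₁ = hc/λ₁ = 11.1197 eV
KE₁ = E₁ - φ = 11.1197 - 3.43 = 7.6897 eV

For λ₂ = 293.2 nm:
E₂ = hc/λ₂ = 4.2287 eV
KE₂ = E₂ - φ = 4.2287 - 3.43 = 0.7987 eV

Ratio: KE₁/KE₂ = 7.6897/0.7987 = 9.6282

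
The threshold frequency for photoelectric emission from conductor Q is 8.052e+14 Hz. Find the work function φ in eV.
3.33 eV

At the threshold frequency, photon energy equals work function:
φ = hf₀

Calculating:
φ = (6.626×10⁻³⁴ J·s)(8.052e+14 Hz)
φ = 3.33 eV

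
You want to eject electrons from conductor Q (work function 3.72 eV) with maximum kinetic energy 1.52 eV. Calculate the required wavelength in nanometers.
236.61 nm

From Einstein's equation: KE_max = hc/λ - φ

Rearranging for λ:
hc/λ = KE_max + φ
λ = hc/(KE_max + φ)

Required photon energy:
E_photon = KE_max + φ = 1.52 + 3.72 = 5.24 eV

Required wavelength:
λ = hc/E_photon = (6.626×10⁻³⁴)(3×10⁸) / (5.24 × 1.602×10⁻¹⁹)
λ = 236.61 nm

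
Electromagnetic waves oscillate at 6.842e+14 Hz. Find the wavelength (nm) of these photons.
438.16 nm

Using the wave equation: c = fλ

Solving for wavelength:
λ = c/f = (3×10⁸ m/s) / (6.842e+14 Hz)
λ = 438.16 nm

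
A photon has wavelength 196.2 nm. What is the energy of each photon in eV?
6.3193 eV

Using E = hf = hc/λ:

E = hc/λ = (6.626×10⁻³⁴ J·s)(3×10⁸ m/s) / (196.2×10⁻⁹ m)
E = 6.3193 eV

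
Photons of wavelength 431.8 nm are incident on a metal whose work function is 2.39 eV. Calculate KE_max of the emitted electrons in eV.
0.4813 eV

Using Einstein's photoelectric equation: KE_max = hf - φ = hc/λ - φ

First, calculate the photon energy:
E_photon = hc/λ = (6.626×10⁻³⁴ J·s)(3×10⁸ m/s) / (431.8×10⁻⁹ m)
E_photon = 2.8713 eV

Then, the maximum kinetic energy:
KE_max = E_photon - φ = 2.8713 eV - 2.39 eV = 0.4813 eV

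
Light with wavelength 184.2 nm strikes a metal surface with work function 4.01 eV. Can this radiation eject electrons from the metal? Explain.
Yes

For photoemission, the photon energy must exceed the work function.

Photon energy: E = hc/λ = 6.7310 eV
Work function: φ = 4.01 eV

Since E_photon (6.7310 eV) > φ (4.01 eV), photoemission WILL occur.
The threshold wavelength is λ₀ = hc/φ = 309.2 nm.
Since 184.2 nm < 309.2 nm, the light has sufficient energy.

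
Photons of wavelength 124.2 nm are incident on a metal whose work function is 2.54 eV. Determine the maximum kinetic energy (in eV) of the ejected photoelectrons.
7.4426 eV

Using Einstein's photoelectric equation: KE_max = hf - φ = hc/λ - φ

First, calculate the photon energy:
E_photon = hc/λ = (6.626×10⁻³⁴ J·s)(3×10⁸ m/s) / (124.2×10⁻⁹ m)
E_photon = 9.9826 eV

Then, the maximum kinetic energy:
KE_max = E_photon - φ = 9.9826 eV - 2.54 eV = 7.4426 eV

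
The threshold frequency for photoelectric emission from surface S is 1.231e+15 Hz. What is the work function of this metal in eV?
5.09 eV

At the threshold frequency, photon energy equals work function:
φ = hf₀

Calculating:
φ = (6.626×10⁻³⁴ J·s)(1.231e+15 Hz)
φ = 5.09 eV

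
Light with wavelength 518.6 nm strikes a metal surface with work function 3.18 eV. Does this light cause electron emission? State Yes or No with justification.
No

For photoemission, the photon energy must exceed the work function.

Photon energy: E = hc/λ = 2.3907 eV
Work function: φ = 3.18 eV

Since E_photon (2.3907 eV) < φ (3.18 eV), photoemission will NOT occur.
The threshold wavelength is λ₀ = hc/φ = 389.9 nm.
Since 518.6 nm > 389.9 nm, the photons lack sufficient energy.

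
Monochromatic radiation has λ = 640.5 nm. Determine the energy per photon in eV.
1.9357 eV

Using E = hf = hc/λ:

E = hc/λ = (6.626×10⁻³⁴ J·s)(3×10⁸ m/s) / (640.5×10⁻⁹ m)
E = 1.9357 eV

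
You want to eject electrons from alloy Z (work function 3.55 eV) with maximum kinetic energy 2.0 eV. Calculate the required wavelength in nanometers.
223.39 nm

From Einstein's equation: KE_max = hc/λ - φ

Rearranging for λ:
hc/λ = KE_max + φ
λ = hc/(KE_max + φ)

Required photon energy:
E_photon = KE_max + φ = 2.0 + 3.55 = 5.55 eV

Required wavelength:
λ = hc/E_photon = (6.626×10⁻³⁴)(3×10⁸) / (5.55 × 1.602×10⁻¹⁹)
λ = 223.39 nm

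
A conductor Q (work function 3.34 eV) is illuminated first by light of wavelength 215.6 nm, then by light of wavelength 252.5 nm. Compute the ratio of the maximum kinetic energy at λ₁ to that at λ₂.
1.5352

Using Einstein's equation: KE_max = hc/λ - φ

For λ₁ = 215.6 nm:
E₁ = hc/λ₁ = 5.7507 eV
KE₁ = E₁ - φ = 5.7507 - 3.34 = 2.4107 eV

For λ₂ = 252.5 nm:
E₂ = hc/λ₂ = 4.9103 eV
KE₂ = E₂ - φ = 4.9103 - 3.34 = 1.5703 eV

Ratio: KE₁/KE₂ = 2.4107/1.5703 = 1.5352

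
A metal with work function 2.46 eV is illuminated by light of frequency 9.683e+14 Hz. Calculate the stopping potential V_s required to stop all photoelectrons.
1.5446 V

The stopping potential V_s satisfies: eV_s = KE_max

First, find KE_max using Einstein's equation:
E_photon = hf = (6.626×10⁻³⁴ J·s)(9.683e+14 Hz) = 4.0046 eV
KE_max = E_photon - φ = 4.0046 - 2.46 = 1.5446 eV

Since eV_s = KE_max:
V_s = KE_max/e = 1.5446 V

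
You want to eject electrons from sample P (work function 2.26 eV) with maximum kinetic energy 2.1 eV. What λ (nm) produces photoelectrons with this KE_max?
284.37 nm

From Einstein's equation: KE_max = hc/λ - φ

Rearranging for λ:
hc/λ = KE_max + φ
λ = hc/(KE_max + φ)

Required photon energy:
E_photon = KE_max + φ = 2.1 + 2.26 = 4.36 eV

Required wavelength:
λ = hc/E_photon = (6.626×10⁻³⁴)(3×10⁸) / (4.36 × 1.602×10⁻¹⁹)
λ = 284.37 nm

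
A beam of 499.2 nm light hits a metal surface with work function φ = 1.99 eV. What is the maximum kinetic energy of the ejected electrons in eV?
0.4937 eV

Using Einstein's photoelectric equation: KE_max = hf - φ = hc/λ - φ

First, calculate the photon energy:
E_photon = hc/λ = (6.626×10⁻³⁴ J·s)(3×10⁸ m/s) / (499.2×10⁻⁹ m)
E_photon = 2.4837 eV

Then, the maximum kinetic energy:
KE_max = E_photon - φ = 2.4837 eV - 1.99 eV = 0.4937 eV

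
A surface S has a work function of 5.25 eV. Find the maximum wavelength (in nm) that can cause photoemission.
236.16 nm

The threshold wavelength is when the photon energy equals the work function:
hc/λ₀ = φ

Solving for λ₀:
λ₀ = hc/φ = (6.626×10⁻³⁴ J·s)(3×10⁸ m/s) / (5.25 eV × 1.602×10⁻¹⁹ J/eV)
λ₀ = 236.16 nm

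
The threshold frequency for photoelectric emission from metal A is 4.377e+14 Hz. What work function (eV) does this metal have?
1.81 eV

At the threshold frequency, photon energy equals work function:
φ = hf₀

Calculating:
φ = (6.626×10⁻³⁴ J·s)(4.377e+14 Hz)
φ = 1.81 eV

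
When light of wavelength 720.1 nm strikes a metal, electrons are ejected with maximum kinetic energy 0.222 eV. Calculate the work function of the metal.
1.50 eV

From Einstein's photoelectric equation: KE_max = hf - φ = hc/λ - φ

Rearranging for φ:
φ = hc/λ - KE_max

Calculate photon energy:
E_photon = hc/λ = 1.7218 eV

Therefore:
φ = 1.7218 - 0.222 = 1.50 eV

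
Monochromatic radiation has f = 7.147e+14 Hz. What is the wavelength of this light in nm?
419.47 nm

Using the wave equation: c = fλ

Solving for wavelength:
λ = c/f = (3×10⁸ m/s) / (7.147e+14 Hz)
λ = 419.47 nm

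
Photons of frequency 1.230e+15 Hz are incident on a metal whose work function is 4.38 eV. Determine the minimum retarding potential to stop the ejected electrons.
0.7069 V

The stopping potential V_s satisfies: eV_s = KE_max

First, find KE_max using Einstein's equation:
E_photon = hf = (6.626×10⁻³⁴ J·s)(1.230e+15 Hz) = 5.0869 eV
KE_max = E_photon - φ = 5.0869 - 4.38 = 0.7069 eV

Since eV_s = KE_max:
V_s = KE_max/e = 0.7069 V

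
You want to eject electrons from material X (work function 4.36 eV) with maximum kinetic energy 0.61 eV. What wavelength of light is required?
249.47 nm

From Einstein's equation: KE_max = hc/λ - φ

Rearranging for λ:
hc/λ = KE_max + φ
λ = hc/(KE_max + φ)

Required photon energy:
E_photon = KE_max + φ = 0.61 + 4.36 = 4.97 eV

Required wavelength:
λ = hc/E_photon = (6.626×10⁻³⁴)(3×10⁸) / (4.97 × 1.602×10⁻¹⁹)
λ = 249.47 nm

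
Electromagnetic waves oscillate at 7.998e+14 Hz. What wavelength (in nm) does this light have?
374.83 nm

Using the wave equation: c = fλ

Solving for wavelength:
λ = c/f = (3×10⁸ m/s) / (7.998e+14 Hz)
λ = 374.83 nm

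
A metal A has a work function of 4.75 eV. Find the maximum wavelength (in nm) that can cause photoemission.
261.02 nm

The threshold wavelength is when the photon energy equals the work function:
hc/λ₀ = φ

Solving for λ₀:
λ₀ = hc/φ = (6.626×10⁻³⁴ J·s)(3×10⁸ m/s) / (4.75 eV × 1.602×10⁻¹⁹ J/eV)
λ₀ = 261.02 nm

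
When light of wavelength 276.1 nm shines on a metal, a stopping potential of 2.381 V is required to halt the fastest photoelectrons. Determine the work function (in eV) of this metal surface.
2.11 eV

The stopping potential gives the maximum kinetic energy: KE_max = eV_s = 2.381 eV

From Einstein's photoelectric equation: KE_max = hc/λ - φ
Rearranging: φ = hc/λ - KE_max

Calculate photon energy:
E_photon = hc/λ = (6.626×10⁻³⁴ J·s)(3×10⁸ m/s) / (276.1×10⁻⁹ m) = 4.4906 eV

Therefore:
φ = 4.4906 - 2.381 = 2.11 eV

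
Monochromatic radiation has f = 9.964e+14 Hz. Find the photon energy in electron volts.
4.1208 eV

Using E = hf:

E = hf = (6.626×10⁻³⁴ J·s)(9.964e+14 Hz)
E = 4.1208 eV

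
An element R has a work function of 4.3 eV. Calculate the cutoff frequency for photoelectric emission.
1.0397e+15 Hz

The threshold frequency is when the photon energy equals the work function:
hf₀ = φ

Solving for f₀:
f₀ = φ/h = (4.3 eV × 1.602×10⁻¹⁹ J/eV) / (6.626×10⁻³⁴ J·s)
f₀ = 1.0397e+15 Hz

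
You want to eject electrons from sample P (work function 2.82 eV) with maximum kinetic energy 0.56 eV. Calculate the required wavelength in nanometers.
366.82 nm

From Einstein's equation: KE_max = hc/λ - φ

Rearranging for λ:
hc/λ = KE_max + φ
λ = hc/(KE_max + φ)

Required photon energy:
E_photon = KE_max + φ = 0.56 + 2.82 = 3.38 eV

Required wavelength:
λ = hc/E_photon = (6.626×10⁻³⁴)(3×10⁸) / (3.38 × 1.602×10⁻¹⁹)
λ = 366.82 nm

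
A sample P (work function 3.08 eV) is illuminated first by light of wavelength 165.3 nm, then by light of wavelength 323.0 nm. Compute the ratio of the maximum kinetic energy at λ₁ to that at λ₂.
5.8279

Using Einstein's equation: KE_max = hc/λ - φ

For λ₁ = 165.3 nm:
E₁ = hc/λ₁ = 7.5006 eV
KE₁ = E₁ - φ = 7.5006 - 3.08 = 4.4206 eV

For λ₂ = 323.0 nm:
E₂ = hc/λ₂ = 3.8385 eV
KE₂ = E₂ - φ = 3.8385 - 3.08 = 0.7585 eV

Ratio: KE₁/KE₂ = 4.4206/0.7585 = 5.8279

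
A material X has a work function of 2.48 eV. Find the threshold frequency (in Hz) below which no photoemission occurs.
5.9966e+14 Hz

The threshold frequency is when the photon energy equals the work function:
hf₀ = φ

Solving for f₀:
f₀ = φ/h = (2.48 eV × 1.602×10⁻¹⁹ J/eV) / (6.626×10⁻³⁴ J·s)
f₀ = 5.9966e+14 Hz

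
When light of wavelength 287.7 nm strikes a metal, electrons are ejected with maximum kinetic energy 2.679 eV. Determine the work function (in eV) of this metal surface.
1.63 eV

From Einstein's photoelectric equation: KE_max = hf - φ = hc/λ - φ

Rearranging for φ:
φ = hc/λ - KE_max

Calculate photon energy:
E_photon = hc/λ = 4.3095 eV

Therefore:
φ = 4.3095 - 2.679 = 1.63 eV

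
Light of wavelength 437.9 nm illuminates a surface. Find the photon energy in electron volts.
2.8313 eV

Using E = hf = hc/λ:

E = hc/λ = (6.626×10⁻³⁴ J·s)(3×10⁸ m/s) / (437.9×10⁻⁹ m)
E = 2.8313 eV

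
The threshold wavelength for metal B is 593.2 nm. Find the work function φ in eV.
2.09 eV

At the threshold wavelength, photon energy equals work function:
φ = hc/λ₀

Calculating:
φ = (6.626×10⁻³⁴ J·s)(3×10⁸ m/s) / (593.2×10⁻⁹ m)
φ = 2.09 eV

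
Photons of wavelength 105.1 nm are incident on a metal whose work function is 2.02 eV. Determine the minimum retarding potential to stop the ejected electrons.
9.7768 V

The stopping potential V_s satisfies: eV_s = KE_max

First, find KE_max using Einstein's equation:
E_photon = hc/λ = 11.7968 eV
KE_max = E_photon - φ = 11.7968 - 2.02 = 9.7768 eV

Since eV_s = KE_max:
V_s = KE_max/e = 9.7768 V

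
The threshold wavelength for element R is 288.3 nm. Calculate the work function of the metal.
4.30 eV

At the threshold wavelength, photon energy equals work function:
φ = hc/λ₀

Calculating:
φ = (6.626×10⁻³⁴ J·s)(3×10⁸ m/s) / (288.3×10⁻⁹ m)
φ = 4.30 eV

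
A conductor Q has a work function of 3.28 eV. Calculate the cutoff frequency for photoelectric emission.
7.9310e+14 Hz

The threshold frequency is when the photon energy equals the work function:
hf₀ = φ

Solving for f₀:
f₀ = φ/h = (3.28 eV × 1.602×10⁻¹⁹ J/eV) / (6.626×10⁻³⁴ J·s)
f₀ = 7.9310e+14 Hz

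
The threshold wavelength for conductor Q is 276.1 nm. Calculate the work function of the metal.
4.49 eV

At the threshold wavelength, photon energy equals work function:
φ = hc/λ₀

Calculating:
φ = (6.626×10⁻³⁴ J·s)(3×10⁸ m/s) / (276.1×10⁻⁹ m)
φ = 4.49 eV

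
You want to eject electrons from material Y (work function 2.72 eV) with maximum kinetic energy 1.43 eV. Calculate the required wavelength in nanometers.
298.76 nm

From Einstein's equation: KE_max = hc/λ - φ

Rearranging for λ:
hc/λ = KE_max + φ
λ = hc/(KE_max + φ)

Required photon energy:
E_photon = KE_max + φ = 1.43 + 2.72 = 4.15 eV

Required wavelength:
λ = hc/E_photon = (6.626×10⁻³⁴)(3×10⁸) / (4.15 × 1.602×10⁻¹⁹)
λ = 298.76 nm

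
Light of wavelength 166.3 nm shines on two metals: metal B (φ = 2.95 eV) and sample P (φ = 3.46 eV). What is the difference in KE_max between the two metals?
0.5100 eV

Using KE_max = hc/λ - φ for each metal:

Photon energy: E = hc/λ = 7.4555 eV

For metal B (φ₁ = 2.95 eV):
KE₁ = E - φ₁ = 7.4555 - 2.95 = 4.5055 eV

For sample P (φ₂ = 3.46 eV):
KE₂ = E - φ₂ = 7.4555 - 3.46 = 3.9955 eV

Difference:
ΔKE = KE₁ - KE₂ = 4.5055 - 3.9955 = 0.5100 eV

Note: The difference equals the difference in work functions: 3.46 - 2.95 = 0.51 eV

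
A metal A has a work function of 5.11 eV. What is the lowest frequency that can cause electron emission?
1.2356e+15 Hz

The threshold frequency is when the photon energy equals the work function:
hf₀ = φ

Solving for f₀:
f₀ = φ/h = (5.11 eV × 1.602×10⁻¹⁹ J/eV) / (6.626×10⁻³⁴ J·s)
f₀ = 1.2356e+15 Hz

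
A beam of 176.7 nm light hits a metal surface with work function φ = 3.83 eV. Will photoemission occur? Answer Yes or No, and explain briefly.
Yes

For photoemission, the photon energy must exceed the work function.

Photon energy: E = hc/λ = 7.0166 eV
Work function: φ = 3.83 eV

Since E_photon (7.0166 eV) > φ (3.83 eV), photoemission WILL occur.
The threshold wavelength is λ₀ = hc/φ = 323.7 nm.
Since 176.7 nm < 323.7 nm, the light has sufficient energy.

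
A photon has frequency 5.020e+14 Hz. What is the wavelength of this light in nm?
597.20 nm

Using the wave equation: c = fλ

Solving for wavelength:
λ = c/f = (3×10⁸ m/s) / (5.020e+14 Hz)
λ = 597.20 nm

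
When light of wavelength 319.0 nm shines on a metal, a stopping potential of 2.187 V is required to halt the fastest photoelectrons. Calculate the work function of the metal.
1.70 eV

The stopping potential gives the maximum kinetic energy: KE_max = eV_s = 2.187 eV

From Einstein's photoelectric equation: KE_max = hc/λ - φ
Rearranging: φ = hc/λ - KE_max

Calculate photon energy:
E_photon = hc/λ = (6.626×10⁻³⁴ J·s)(3×10⁸ m/s) / (319.0×10⁻⁹ m) = 3.8867 eV

Therefore:
φ = 3.8867 - 2.187 = 1.70 eV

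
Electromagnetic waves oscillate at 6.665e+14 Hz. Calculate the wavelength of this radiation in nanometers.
449.80 nm

Using the wave equation: c = fλ

Solving for wavelength:
λ = c/f = (3×10⁸ m/s) / (6.665e+14 Hz)
λ = 449.80 nm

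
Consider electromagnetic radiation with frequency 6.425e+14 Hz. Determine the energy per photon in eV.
2.6572 eV

Using E = hf:

E = hf = (6.626×10⁻³⁴ J·s)(6.425e+14 Hz)
E = 2.6572 eV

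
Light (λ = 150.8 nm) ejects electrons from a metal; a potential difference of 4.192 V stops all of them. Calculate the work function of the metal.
4.03 eV

The stopping potential gives the maximum kinetic energy: KE_max = eV_s = 4.192 eV

From Einstein's photoelectric equation: KE_max = hc/λ - φ
Rearranging: φ = hc/λ - KE_max

Calculate photon energy:
E_photon = hc/λ = (6.626×10⁻³⁴ J·s)(3×10⁸ m/s) / (150.8×10⁻⁹ m) = 8.2218 eV

Therefore:
φ = 8.2218 - 4.192 = 4.03 eV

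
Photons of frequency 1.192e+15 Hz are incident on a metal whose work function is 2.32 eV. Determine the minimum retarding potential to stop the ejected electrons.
2.6097 V

The stopping potential V_s satisfies: eV_s = KE_max

First, find KE_max using Einstein's equation:
E_photon = hf = (6.626×10⁻³⁴ J·s)(1.192e+15 Hz) = 4.9297 eV
KE_max = E_photon - φ = 4.9297 - 2.32 = 2.6097 eV

Since eV_s = KE_max:
V_s = KE_max/e = 2.6097 V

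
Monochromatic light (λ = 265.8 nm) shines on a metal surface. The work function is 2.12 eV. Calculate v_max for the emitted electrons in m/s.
9.4609e+05 m/s

First, find the maximum kinetic energy:
E_photon = hc/λ = 4.6646 eV
KE_max = E_photon - φ = 4.6646 - 2.12 = 2.5446 eV

Convert to Joules: KE_max = 2.5446 × 1.602×10⁻¹⁹ J = 4.0768e-19 J

Then use KE = ½mv² to find velocity:
v = √(2·KE/m) = √(2 × 4.0768e-19 J / 9.109e-31 kg)
v = 9.4609e+05 m/s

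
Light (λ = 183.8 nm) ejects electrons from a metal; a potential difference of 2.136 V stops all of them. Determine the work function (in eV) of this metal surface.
4.61 eV

The stopping potential gives the maximum kinetic energy: KE_max = eV_s = 2.136 eV

From Einstein's photoelectric equation: KE_max = hc/λ - φ
Rearranging: φ = hc/λ - KE_max

Calculate photon energy:
E_photon = hc/λ = (6.626×10⁻³⁴ J·s)(3×10⁸ m/s) / (183.8×10⁻⁹ m) = 6.7456 eV

Therefore:
φ = 6.7456 - 2.136 = 4.61 eV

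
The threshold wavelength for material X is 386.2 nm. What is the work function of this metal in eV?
3.21 eV

At the threshold wavelength, photon energy equals work function:
φ = hc/λ₀

Calculating:
φ = (6.626×10⁻³⁴ J·s)(3×10⁸ m/s) / (386.2×10⁻⁹ m)
φ = 3.21 eV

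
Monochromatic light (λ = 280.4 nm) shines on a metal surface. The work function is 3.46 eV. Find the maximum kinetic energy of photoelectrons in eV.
0.9617 eV

Using Einstein's photoelectric equation: KE_max = hf - φ = hc/λ - φ

First, calculate the photon energy:
E_photon = hc/λ = (6.626×10⁻³⁴ J·s)(3×10⁸ m/s) / (280.4×10⁻⁹ m)
E_photon = 4.4217 eV

Then, the maximum kinetic energy:
KE_max = E_photon - φ = 4.4217 eV - 3.46 eV = 0.9617 eV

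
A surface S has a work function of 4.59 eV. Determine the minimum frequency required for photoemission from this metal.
1.1099e+15 Hz

The threshold frequency is when the photon energy equals the work function:
hf₀ = φ

Solving for f₀:
f₀ = φ/h = (4.59 eV × 1.602×10⁻¹⁹ J/eV) / (6.626×10⁻³⁴ J·s)
f₀ = 1.1099e+15 Hz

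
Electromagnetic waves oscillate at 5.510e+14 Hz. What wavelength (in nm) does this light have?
544.09 nm

Using the wave equation: c = fλ

Solving for wavelength:
λ = c/f = (3×10⁸ m/s) / (5.510e+14 Hz)
λ = 544.09 nm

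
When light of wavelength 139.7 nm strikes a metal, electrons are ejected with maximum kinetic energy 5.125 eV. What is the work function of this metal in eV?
3.75 eV

From Einstein's photoelectric equation: KE_max = hf - φ = hc/λ - φ

Rearranging for φ:
φ = hc/λ - KE_max

Calculate photon energy:
E_photon = hc/λ = 8.8750 eV

Therefore:
φ = 8.8750 - 5.125 = 3.75 eV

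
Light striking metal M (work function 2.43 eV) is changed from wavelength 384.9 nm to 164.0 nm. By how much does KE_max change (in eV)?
4.3388 eV

Using Einstein's equation: KE_max = hc/λ - φ

For λ₁ = 384.9 nm:
KE₁ = hc/λ₁ - φ = 3.2212 - 2.43 = 0.7912 eV

For λ₂ = 164.0 nm:
KE₂ = hc/λ₂ - φ = 7.5600 - 2.43 = 5.1300 eV

Change in KE:
ΔKE = KE₂ - KE₁ = 5.1300 - 0.7912 = 4.3388 eV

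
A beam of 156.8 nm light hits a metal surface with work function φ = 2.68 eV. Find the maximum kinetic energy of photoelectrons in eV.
5.2272 eV

Using Einstein's photoelectric equation: KE_max = hf - φ = hc/λ - φ

First, calculate the photon energy:
E_photon = hc/λ = (6.626×10⁻³⁴ J·s)(3×10⁸ m/s) / (156.8×10⁻⁹ m)
E_photon = 7.9072 eV

Then, the maximum kinetic energy:
KE_max = E_photon - φ = 7.9072 eV - 2.68 eV = 5.2272 eV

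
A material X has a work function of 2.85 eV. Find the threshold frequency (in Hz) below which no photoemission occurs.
6.8913e+14 Hz

The threshold frequency is when the photon energy equals the work function:
hf₀ = φ

Solving for f₀:
f₀ = φ/h = (2.85 eV × 1.602×10⁻¹⁹ J/eV) / (6.626×10⁻³⁴ J·s)
f₀ = 6.8913e+14 Hz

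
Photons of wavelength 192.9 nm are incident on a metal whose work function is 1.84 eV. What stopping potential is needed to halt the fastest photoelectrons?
4.5874 V

The stopping potential V_s satisfies: eV_s = KE_max

First, find KE_max using Einstein's equation:
E_photon = hc/λ = 6.4274 eV
KE_max = E_photon - φ = 6.4274 - 1.84 = 4.5874 eV

Since eV_s = KE_max:
V_s = KE_max/e = 4.5874 V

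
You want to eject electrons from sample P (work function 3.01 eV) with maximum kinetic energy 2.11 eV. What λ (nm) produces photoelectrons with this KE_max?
242.16 nm

From Einstein's equation: KE_max = hc/λ - φ

Rearranging for λ:
hc/λ = KE_max + φ
λ = hc/(KE_max + φ)

Required photon energy:
E_photon = KE_max + φ = 2.11 + 3.01 = 5.12 eV

Required wavelength:
λ = hc/E_photon = (6.626×10⁻³⁴)(3×10⁸) / (5.12 × 1.602×10⁻¹⁹)
λ = 242.16 nm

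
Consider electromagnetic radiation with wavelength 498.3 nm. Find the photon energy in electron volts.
2.4881 eV

Using E = hf = hc/λ:

E = hc/λ = (6.626×10⁻³⁴ J·s)(3×10⁸ m/s) / (498.3×10⁻⁹ m)
E = 2.4881 eV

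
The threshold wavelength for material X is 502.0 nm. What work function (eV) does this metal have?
2.47 eV

At the threshold wavelength, photon energy equals work function:
φ = hc/λ₀

Calculating:
φ = (6.626×10⁻³⁴ J·s)(3×10⁸ m/s) / (502.0×10⁻⁹ m)
φ = 2.47 eV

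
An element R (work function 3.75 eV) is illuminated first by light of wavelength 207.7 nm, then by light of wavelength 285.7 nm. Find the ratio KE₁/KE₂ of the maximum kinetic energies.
3.7638

Using Einstein's equation: KE_max = hc/λ - φ

For λ₁ = 207.7 nm:
E₁ = hc/λ₁ = 5.9694 eV
KE₁ = E₁ - φ = 5.9694 - 3.75 = 2.2194 eV

For λ₂ = 285.7 nm:
E₂ = hc/λ₂ = 4.3397 eV
KE₂ = E₂ - φ = 4.3397 - 3.75 = 0.5897 eV

Ratio: KE₁/KE₂ = 2.2194/0.5897 = 3.7638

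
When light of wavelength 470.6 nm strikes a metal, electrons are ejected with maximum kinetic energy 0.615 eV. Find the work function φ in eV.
2.02 eV

From Einstein's photoelectric equation: KE_max = hf - φ = hc/λ - φ

Rearranging for φ:
φ = hc/λ - KE_max

Calculate photon energy:
E_photon = hc/λ = 2.6346 eV

Therefore:
φ = 2.6346 - 0.615 = 2.02 eV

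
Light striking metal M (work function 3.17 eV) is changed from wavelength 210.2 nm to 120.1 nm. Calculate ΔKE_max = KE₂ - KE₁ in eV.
4.4250 eV

Using Einstein's equation: KE_max = hc/λ - φ

For λ₁ = 210.2 nm:
KE₁ = hc/λ₁ - φ = 5.8984 - 3.17 = 2.7284 eV

For λ₂ = 120.1 nm:
KE₂ = hc/λ₂ - φ = 10.3234 - 3.17 = 7.1534 eV

Change in KE:
ΔKE = KE₂ - KE₁ = 7.1534 - 2.7284 = 4.4250 eV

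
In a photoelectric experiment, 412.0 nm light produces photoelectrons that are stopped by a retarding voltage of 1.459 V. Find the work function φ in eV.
1.55 eV

The stopping potential gives the maximum kinetic energy: KE_max = eV_s = 1.459 eV

From Einstein's photoelectric equation: KE_max = hc/λ - φ
Rearranging: φ = hc/λ - KE_max

Calculate photon energy:
E_photon = hc/λ = (6.626×10⁻³⁴ J·s)(3×10⁸ m/s) / (412.0×10⁻⁹ m) = 3.0093 eV

Therefore:
φ = 3.0093 - 1.459 = 1.55 eV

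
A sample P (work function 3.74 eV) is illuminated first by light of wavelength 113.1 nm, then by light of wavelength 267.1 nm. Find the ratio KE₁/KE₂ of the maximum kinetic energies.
8.0082

Using Einstein's equation: KE_max = hc/λ - φ

For λ₁ = 113.1 nm:
E₁ = hc/λ₁ = 10.9624 eV
KE₁ = E₁ - φ = 10.9624 - 3.74 = 7.2224 eV

For λ₂ = 267.1 nm:
E₂ = hc/λ₂ = 4.6419 eV
KE₂ = E₂ - φ = 4.6419 - 3.74 = 0.9019 eV

Ratio: KE₁/KE₂ = 7.2224/0.9019 = 8.0082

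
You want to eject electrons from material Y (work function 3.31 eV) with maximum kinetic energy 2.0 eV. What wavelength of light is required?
233.49 nm

From Einstein's equation: KE_max = hc/λ - φ

Rearranging for λ:
hc/λ = KE_max + φ
λ = hc/(KE_max + φ)

Required photon energy:
E_photon = KE_max + φ = 2.0 + 3.31 = 5.31 eV

Required wavelength:
λ = hc/E_photon = (6.626×10⁻³⁴)(3×10⁸) / (5.31 × 1.602×10⁻¹⁹)
λ = 233.49 nm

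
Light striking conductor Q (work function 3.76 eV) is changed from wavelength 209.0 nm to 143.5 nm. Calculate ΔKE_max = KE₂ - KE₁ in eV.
2.7078 eV

Using Einstein's equation: KE_max = hc/λ - φ

For λ₁ = 209.0 nm:
KE₁ = hc/λ₁ - φ = 5.9323 - 3.76 = 2.1723 eV

For λ₂ = 143.5 nm:
KE₂ = hc/λ₂ - φ = 8.6400 - 3.76 = 4.8800 eV

Change in KE:
ΔKE = KE₂ - KE₁ = 4.8800 - 2.1723 = 2.7078 eV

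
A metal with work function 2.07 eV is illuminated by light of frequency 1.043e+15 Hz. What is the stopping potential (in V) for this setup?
2.2435 V

The stopping potential V_s satisfies: eV_s = KE_max

First, find KE_max using Einstein's equation:
E_photon = hf = (6.626×10⁻³⁴ J·s)(1.043e+15 Hz) = 4.3135 eV
KE_max = E_photon - φ = 4.3135 - 2.07 = 2.2435 eV

Since eV_s = KE_max:
V_s = KE_max/e = 2.2435 V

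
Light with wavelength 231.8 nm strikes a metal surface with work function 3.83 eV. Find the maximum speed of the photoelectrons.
7.3092e+05 m/s

First, find the maximum kinetic energy:
E_photon = hc/λ = 5.3488 eV
KE_max = E_photon - φ = 5.3488 - 3.83 = 1.5188 eV

Convert to Joules: KE_max = 1.5188 × 1.602×10⁻¹⁹ J = 2.4333e-19 J

Then use KE = ½mv² to find velocity:
v = √(2·KE/m) = √(2 × 2.4333e-19 J / 9.109e-31 kg)
v = 7.3092e+05 m/s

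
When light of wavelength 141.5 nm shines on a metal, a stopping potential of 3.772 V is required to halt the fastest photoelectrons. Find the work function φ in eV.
4.99 eV

The stopping potential gives the maximum kinetic energy: KE_max = eV_s = 3.772 eV

From Einstein's photoelectric equation: KE_max = hc/λ - φ
Rearranging: φ = hc/λ - KE_max

Calculate photon energy:
E_photon = hc/λ = (6.626×10⁻³⁴ J·s)(3×10⁸ m/s) / (141.5×10⁻⁹ m) = 8.7621 eV

Therefore:
φ = 8.7621 - 3.772 = 4.99 eV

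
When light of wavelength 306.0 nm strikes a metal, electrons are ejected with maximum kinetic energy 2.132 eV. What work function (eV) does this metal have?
1.92 eV

From Einstein's photoelectric equation: KE_max = hf - φ = hc/λ - φ

Rearranging for φ:
φ = hc/λ - KE_max

Calculate photon energy:
E_photon = hc/λ = 4.0518 eV

Therefore:
φ = 4.0518 - 2.132 = 1.92 eV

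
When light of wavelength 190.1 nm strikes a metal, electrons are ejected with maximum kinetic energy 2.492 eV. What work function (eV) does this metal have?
4.03 eV

From Einstein's photoelectric equation: KE_max = hf - φ = hc/λ - φ

Rearranging for φ:
φ = hc/λ - KE_max

Calculate photon energy:
E_photon = hc/λ = 6.5221 eV

Therefore:
φ = 6.5221 - 2.492 = 4.03 eV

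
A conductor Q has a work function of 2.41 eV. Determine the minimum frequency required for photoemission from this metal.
5.8274e+14 Hz

The threshold frequency is when the photon energy equals the work function:
hf₀ = φ

Solving for f₀:
f₀ = φ/h = (2.41 eV × 1.602×10⁻¹⁹ J/eV) / (6.626×10⁻³⁴ J·s)
f₀ = 5.8274e+14 Hz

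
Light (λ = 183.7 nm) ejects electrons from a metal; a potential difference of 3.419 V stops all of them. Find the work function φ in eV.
3.33 eV

The stopping potential gives the maximum kinetic energy: KE_max = eV_s = 3.419 eV

From Einstein's photoelectric equation: KE_max = hc/λ - φ
Rearranging: φ = hc/λ - KE_max

Calculate photon energy:
E_photon = hc/λ = (6.626×10⁻³⁴ J·s)(3×10⁸ m/s) / (183.7×10⁻⁹ m) = 6.7493 eV

Therefore:
φ = 6.7493 - 3.419 = 3.33 eV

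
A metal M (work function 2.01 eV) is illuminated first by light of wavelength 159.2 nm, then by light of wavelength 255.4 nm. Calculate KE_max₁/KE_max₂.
2.0313

Using Einstein's equation: KE_max = hc/λ - φ

For λ₁ = 159.2 nm:
E₁ = hc/λ₁ = 7.7880 eV
KE₁ = E₁ - φ = 7.7880 - 2.01 = 5.7780 eV

For λ₂ = 255.4 nm:
E₂ = hc/λ₂ = 4.8545 eV
KE₂ = E₂ - φ = 4.8545 - 2.01 = 2.8445 eV

Ratio: KE₁/KE₂ = 5.7780/2.8445 = 2.0313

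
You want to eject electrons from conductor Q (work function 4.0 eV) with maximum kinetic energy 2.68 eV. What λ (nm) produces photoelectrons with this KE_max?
185.61 nm

From Einstein's equation: KE_max = hc/λ - φ

Rearranging for λ:
hc/λ = KE_max + φ
λ = hc/(KE_max + φ)

Required photon energy:
E_photon = KE_max + φ = 2.68 + 4.0 = 6.68 eV

Required wavelength:
λ = hc/E_photon = (6.626×10⁻³⁴)(3×10⁸) / (6.68 × 1.602×10⁻¹⁹)
λ = 185.61 nm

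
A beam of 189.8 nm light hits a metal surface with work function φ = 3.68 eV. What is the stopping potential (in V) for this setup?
2.8524 V

The stopping potential V_s satisfies: eV_s = KE_max

First, find KE_max using Einstein's equation:
E_photon = hc/λ = 6.5324 eV
KE_max = E_photon - φ = 6.5324 - 3.68 = 2.8524 eV

Since eV_s = KE_max:
V_s = KE_max/e = 2.8524 V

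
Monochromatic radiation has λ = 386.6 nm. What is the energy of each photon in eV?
3.2070 eV

Using E = hf = hc/λ:

E = hc/λ = (6.626×10⁻³⁴ J·s)(3×10⁸ m/s) / (386.6×10⁻⁹ m)
E = 3.2070 eV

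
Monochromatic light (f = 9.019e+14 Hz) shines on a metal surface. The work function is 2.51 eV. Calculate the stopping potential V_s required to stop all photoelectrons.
1.2200 V

The stopping potential V_s satisfies: eV_s = KE_max

First, find KE_max using Einstein's equation:
E_photon = hf = (6.626×10⁻³⁴ J·s)(9.019e+14 Hz) = 3.7300 eV
KE_max = E_photon - φ = 3.7300 - 2.51 = 1.2200 eV

Since eV_s = KE_max:
V_s = KE_max/e = 1.2200 V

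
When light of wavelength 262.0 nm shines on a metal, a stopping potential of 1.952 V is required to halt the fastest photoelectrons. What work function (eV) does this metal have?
2.78 eV

The stopping potential gives the maximum kinetic energy: KE_max = eV_s = 1.952 eV

From Einstein's photoelectric equation: KE_max = hc/λ - φ
Rearranging: φ = hc/λ - KE_max

Calculate photon energy:
E_photon = hc/λ = (6.626×10⁻³⁴ J·s)(3×10⁸ m/s) / (262.0×10⁻⁹ m) = 4.7322 eV

Therefore:
φ = 4.7322 - 1.952 = 2.78 eV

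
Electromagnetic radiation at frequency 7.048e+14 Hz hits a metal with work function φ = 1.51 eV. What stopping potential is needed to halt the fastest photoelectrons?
1.4048 V

The stopping potential V_s satisfies: eV_s = KE_max

First, find KE_max using Einstein's equation:
E_photon = hf = (6.626×10⁻³⁴ J·s)(7.048e+14 Hz) = 2.9148 eV
KE_max = E_photon - φ = 2.9148 - 1.51 = 1.4048 eV

Since eV_s = KE_max:
V_s = KE_max/e = 1.4048 V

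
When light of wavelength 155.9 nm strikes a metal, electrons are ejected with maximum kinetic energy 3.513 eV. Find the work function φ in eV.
4.44 eV

From Einstein's photoelectric equation: KE_max = hf - φ = hc/λ - φ

Rearranging for φ:
φ = hc/λ - KE_max

Calculate photon energy:
E_photon = hc/λ = 7.9528 eV

Therefore:
φ = 7.9528 - 3.513 = 4.44 eV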